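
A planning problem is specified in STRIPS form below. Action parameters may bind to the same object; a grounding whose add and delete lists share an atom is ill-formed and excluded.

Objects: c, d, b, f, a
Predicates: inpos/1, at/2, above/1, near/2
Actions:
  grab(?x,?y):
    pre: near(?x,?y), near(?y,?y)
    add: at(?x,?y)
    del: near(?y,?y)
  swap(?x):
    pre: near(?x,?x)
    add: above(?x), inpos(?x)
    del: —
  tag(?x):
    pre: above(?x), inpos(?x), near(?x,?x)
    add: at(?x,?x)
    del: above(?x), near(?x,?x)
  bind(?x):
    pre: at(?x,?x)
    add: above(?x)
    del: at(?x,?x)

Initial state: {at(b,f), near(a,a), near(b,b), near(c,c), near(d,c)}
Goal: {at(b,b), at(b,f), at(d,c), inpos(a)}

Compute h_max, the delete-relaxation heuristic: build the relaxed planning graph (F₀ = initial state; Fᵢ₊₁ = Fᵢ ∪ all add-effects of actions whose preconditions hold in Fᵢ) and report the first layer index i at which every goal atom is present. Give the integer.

1

F0 = init (5 atoms)
F1 = F0 ∪ {above(a), above(b), above(c), at(a,a), at(b,b), at(c,c), at(d,c), inpos(a), inpos(b), inpos(c)}  (15 atoms)
goal ⊆ F1  ⇒  h_max = 1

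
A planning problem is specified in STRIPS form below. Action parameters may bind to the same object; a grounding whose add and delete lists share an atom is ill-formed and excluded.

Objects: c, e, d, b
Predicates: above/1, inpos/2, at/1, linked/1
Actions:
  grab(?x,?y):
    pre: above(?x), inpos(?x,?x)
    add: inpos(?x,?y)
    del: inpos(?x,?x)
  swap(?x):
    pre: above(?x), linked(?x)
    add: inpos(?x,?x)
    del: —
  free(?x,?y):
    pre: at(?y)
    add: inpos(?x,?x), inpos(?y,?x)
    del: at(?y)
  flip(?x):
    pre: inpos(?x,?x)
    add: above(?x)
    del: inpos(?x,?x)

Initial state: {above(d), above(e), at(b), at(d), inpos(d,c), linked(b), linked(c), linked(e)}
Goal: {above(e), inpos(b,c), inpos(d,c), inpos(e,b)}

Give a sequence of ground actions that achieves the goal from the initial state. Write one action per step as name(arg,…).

swap(e); grab(e,b); free(c,b)

1. swap(e)  →  {above(d), above(e), at(b), at(d), inpos(d,c), inpos(e,e), linked(b), linked(c), linked(e)}
2. grab(e,b)  →  {above(d), above(e), at(b), at(d), inpos(d,c), inpos(e,b), linked(b), linked(c), linked(e)}
3. free(c,b)  →  {above(d), above(e), at(d), inpos(b,c), inpos(c,c), inpos(d,c), inpos(e,b), linked(b), linked(c), linked(e)}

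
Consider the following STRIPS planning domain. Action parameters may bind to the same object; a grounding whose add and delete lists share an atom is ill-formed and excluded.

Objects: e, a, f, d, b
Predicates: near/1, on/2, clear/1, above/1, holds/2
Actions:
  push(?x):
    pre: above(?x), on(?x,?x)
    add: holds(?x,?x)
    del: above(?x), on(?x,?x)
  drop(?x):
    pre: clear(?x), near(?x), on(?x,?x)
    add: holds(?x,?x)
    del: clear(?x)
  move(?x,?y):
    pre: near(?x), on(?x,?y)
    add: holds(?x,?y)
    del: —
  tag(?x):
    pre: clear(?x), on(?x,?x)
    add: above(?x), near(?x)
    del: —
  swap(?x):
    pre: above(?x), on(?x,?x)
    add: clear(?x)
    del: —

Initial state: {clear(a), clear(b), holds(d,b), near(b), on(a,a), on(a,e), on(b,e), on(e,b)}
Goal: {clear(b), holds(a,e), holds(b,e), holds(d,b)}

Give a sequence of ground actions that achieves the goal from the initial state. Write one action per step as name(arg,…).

move(b,e); tag(a); move(a,e)

1. move(b,e)  →  {clear(a), clear(b), holds(b,e), holds(d,b), near(b), on(a,a), on(a,e), on(b,e), on(e,b)}
2. tag(a)  →  {above(a), clear(a), clear(b), holds(b,e), holds(d,b), near(a), near(b), on(a,a), on(a,e), on(b,e), on(e,b)}
3. move(a,e)  →  {above(a), clear(a), clear(b), holds(a,e), holds(b,e), holds(d,b), near(a), near(b), on(a,a), on(a,e), on(b,e), on(e,b)}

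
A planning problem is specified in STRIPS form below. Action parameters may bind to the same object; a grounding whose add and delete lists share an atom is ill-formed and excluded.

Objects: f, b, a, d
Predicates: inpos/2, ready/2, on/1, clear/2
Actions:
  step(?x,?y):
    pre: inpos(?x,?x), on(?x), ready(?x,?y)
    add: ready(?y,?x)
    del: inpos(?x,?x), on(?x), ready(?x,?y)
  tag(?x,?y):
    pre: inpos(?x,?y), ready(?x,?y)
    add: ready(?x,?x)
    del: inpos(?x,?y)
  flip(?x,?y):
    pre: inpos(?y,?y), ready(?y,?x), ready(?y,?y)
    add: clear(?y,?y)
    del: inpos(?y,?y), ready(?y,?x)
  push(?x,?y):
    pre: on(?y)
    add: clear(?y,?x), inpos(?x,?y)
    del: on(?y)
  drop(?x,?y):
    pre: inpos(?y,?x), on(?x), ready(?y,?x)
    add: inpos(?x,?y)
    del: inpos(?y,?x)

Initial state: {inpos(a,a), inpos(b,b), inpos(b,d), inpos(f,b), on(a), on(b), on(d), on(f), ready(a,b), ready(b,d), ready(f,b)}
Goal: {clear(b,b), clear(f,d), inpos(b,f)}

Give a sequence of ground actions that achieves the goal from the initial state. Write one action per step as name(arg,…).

push(d,f); drop(b,f); push(b,b)

1. push(d,f)  →  {clear(f,d), inpos(a,a), inpos(b,b), inpos(b,d), inpos(d,f), inpos(f,b), on(a), on(b), on(d), ready(a,b), ready(b,d), ready(f,b)}
2. drop(b,f)  →  {clear(f,d), inpos(a,a), inpos(b,b), inpos(b,d), inpos(b,f), inpos(d,f), on(a), on(b), on(d), ready(a,b), ready(b,d), ready(f,b)}
3. push(b,b)  →  {clear(b,b), clear(f,d), inpos(a,a), inpos(b,b), inpos(b,d), inpos(b,f), inpos(d,f), on(a), on(d), ready(a,b), ready(b,d), ready(f,b)}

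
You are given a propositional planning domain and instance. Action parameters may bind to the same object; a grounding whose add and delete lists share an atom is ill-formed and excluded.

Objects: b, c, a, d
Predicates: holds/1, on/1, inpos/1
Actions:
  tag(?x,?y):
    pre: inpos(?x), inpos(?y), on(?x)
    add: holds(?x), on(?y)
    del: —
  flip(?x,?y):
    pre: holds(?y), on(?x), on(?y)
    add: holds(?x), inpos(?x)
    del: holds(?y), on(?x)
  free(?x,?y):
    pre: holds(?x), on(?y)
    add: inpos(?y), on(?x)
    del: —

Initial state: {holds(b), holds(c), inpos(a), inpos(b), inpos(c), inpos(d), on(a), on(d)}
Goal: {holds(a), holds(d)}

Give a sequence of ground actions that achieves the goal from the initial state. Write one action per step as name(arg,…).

tag(a,b); tag(d,b)

1. tag(a,b)  →  {holds(a), holds(b), holds(c), inpos(a), inpos(b), inpos(c), inpos(d), on(a), on(b), on(d)}
2. tag(d,b)  →  {holds(a), holds(b), holds(c), holds(d), inpos(a), inpos(b), inpos(c), inpos(d), on(a), on(b), on(d)}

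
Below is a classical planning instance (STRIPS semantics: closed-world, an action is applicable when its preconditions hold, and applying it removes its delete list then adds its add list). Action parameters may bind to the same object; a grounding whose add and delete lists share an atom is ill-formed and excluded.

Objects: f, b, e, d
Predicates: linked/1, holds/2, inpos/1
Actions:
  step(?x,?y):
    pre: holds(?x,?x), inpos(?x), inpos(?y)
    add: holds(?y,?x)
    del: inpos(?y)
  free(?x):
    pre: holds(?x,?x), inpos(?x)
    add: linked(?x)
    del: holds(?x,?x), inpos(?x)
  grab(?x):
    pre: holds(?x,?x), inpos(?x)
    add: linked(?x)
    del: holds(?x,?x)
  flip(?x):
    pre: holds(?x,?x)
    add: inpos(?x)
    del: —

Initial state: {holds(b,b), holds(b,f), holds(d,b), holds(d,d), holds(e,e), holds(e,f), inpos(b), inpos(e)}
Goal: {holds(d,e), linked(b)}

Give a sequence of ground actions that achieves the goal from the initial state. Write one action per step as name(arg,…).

free(b); flip(d); step(e,d)

1. free(b)  →  {holds(b,f), holds(d,b), holds(d,d), holds(e,e), holds(e,f), inpos(e), linked(b)}
2. flip(d)  →  {holds(b,f), holds(d,b), holds(d,d), holds(e,e), holds(e,f), inpos(d), inpos(e), linked(b)}
3. step(e,d)  →  {holds(b,f), holds(d,b), holds(d,d), holds(d,e), holds(e,e), holds(e,f), inpos(e), linked(b)}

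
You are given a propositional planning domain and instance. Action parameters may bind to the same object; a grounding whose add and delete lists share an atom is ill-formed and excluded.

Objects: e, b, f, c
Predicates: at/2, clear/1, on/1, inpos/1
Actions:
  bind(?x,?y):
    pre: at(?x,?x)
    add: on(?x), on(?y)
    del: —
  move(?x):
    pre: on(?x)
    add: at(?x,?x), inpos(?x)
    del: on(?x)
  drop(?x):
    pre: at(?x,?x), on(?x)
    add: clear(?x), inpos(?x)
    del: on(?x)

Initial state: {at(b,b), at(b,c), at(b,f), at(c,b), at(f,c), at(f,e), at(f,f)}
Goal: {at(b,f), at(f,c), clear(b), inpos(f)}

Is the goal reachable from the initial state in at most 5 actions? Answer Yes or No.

Yes

1. bind(b,f)  →  {at(b,b), at(b,c), at(b,f), at(c,b), at(f,c), at(f,e), at(f,f), on(b), on(f)}
2. move(f)  →  {at(b,b), at(b,c), at(b,f), at(c,b), at(f,c), at(f,e), at(f,f), inpos(f), on(b)}
3. drop(b)  →  {at(b,b), at(b,c), at(b,f), at(c,b), at(f,c), at(f,e), at(f,f), clear(b), inpos(b), inpos(f)}
optimal plan length = 3; 3 ≤ 5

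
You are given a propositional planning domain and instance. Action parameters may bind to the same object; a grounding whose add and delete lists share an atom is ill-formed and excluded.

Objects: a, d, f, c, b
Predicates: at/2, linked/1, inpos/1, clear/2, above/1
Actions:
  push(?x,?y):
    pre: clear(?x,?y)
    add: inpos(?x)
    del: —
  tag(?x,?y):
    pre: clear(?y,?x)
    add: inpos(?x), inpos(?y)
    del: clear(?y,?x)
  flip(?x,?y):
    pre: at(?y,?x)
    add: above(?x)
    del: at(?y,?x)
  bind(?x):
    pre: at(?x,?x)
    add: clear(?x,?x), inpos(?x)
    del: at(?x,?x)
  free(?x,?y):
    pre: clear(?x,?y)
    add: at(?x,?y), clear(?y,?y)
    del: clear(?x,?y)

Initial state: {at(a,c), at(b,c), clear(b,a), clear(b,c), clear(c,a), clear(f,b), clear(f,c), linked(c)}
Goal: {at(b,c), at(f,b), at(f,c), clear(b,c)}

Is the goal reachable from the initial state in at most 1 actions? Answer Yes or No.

No

1. free(f,c)  →  {at(a,c), at(b,c), at(f,c), clear(b,a), clear(b,c), clear(c,a), clear(c,c), clear(f,b), linked(c)}
2. free(f,b)  →  {at(a,c), at(b,c), at(f,b), at(f,c), clear(b,a), clear(b,b), clear(b,c), clear(c,a), clear(c,c), linked(c)}
optimal plan length = 2; 2 > 1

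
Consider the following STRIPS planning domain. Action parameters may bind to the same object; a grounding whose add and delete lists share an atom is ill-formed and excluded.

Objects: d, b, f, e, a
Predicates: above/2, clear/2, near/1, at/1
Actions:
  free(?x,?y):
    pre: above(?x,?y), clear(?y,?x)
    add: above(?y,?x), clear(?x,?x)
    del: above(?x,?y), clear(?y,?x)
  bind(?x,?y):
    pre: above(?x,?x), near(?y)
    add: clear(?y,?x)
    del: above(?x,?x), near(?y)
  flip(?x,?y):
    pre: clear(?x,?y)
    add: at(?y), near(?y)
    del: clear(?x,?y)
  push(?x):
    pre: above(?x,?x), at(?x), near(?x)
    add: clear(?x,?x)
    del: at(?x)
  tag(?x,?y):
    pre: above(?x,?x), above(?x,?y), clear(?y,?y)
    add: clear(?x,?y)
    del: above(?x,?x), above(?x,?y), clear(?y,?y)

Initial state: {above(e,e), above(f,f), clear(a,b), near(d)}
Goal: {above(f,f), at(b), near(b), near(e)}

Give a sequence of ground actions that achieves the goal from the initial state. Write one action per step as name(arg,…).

bind(e,d); flip(d,e); flip(a,b)

1. bind(e,d)  →  {above(f,f), clear(a,b), clear(d,e)}
2. flip(d,e)  →  {above(f,f), at(e), clear(a,b), near(e)}
3. flip(a,b)  →  {above(f,f), at(b), at(e), near(b), near(e)}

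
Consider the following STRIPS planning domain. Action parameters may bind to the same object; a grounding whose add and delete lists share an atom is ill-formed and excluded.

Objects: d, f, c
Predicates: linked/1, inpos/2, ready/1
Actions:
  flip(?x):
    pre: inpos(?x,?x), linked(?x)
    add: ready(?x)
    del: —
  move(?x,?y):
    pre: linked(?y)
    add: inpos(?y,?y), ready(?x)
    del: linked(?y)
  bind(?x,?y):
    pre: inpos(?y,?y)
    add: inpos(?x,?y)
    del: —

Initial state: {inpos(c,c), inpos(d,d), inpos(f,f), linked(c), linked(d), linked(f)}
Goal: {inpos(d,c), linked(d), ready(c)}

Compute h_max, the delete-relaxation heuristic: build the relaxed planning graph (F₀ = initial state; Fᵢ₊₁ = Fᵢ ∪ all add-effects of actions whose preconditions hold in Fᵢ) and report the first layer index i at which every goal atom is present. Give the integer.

1

F0 = init (6 atoms)
F1 = F0 ∪ {inpos(c,d), inpos(c,f), inpos(d,c), inpos(d,f), inpos(f,c), inpos(f,d), ready(c), ready(d), ready(f)}  (15 atoms)
goal ⊆ F1  ⇒  h_max = 1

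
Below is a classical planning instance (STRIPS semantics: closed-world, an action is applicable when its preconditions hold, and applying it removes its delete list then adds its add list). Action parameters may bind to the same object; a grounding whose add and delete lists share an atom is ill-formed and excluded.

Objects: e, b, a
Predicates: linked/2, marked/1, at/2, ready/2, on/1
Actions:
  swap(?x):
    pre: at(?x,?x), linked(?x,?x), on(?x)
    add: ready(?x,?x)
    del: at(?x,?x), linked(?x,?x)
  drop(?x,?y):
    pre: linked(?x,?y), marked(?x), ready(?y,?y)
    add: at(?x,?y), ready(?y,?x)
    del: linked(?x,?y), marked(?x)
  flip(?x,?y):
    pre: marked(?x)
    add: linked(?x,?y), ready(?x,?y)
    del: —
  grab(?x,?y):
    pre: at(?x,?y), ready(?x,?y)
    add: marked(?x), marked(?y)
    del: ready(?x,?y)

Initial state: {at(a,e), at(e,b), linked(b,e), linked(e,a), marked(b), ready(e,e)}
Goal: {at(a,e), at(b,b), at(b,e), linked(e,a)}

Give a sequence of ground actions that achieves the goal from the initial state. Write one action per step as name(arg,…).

1. drop(b,e)  →  {at(a,e), at(b,e), at(e,b), linked(e,a), ready(e,b), ready(e,e)}
2. grab(e,b)  →  {at(a,e), at(b,e), at(e,b), linked(e,a), marked(b), marked(e), ready(e,e)}
3. flip(b,b)  →  {at(a,e), at(b,e), at(e,b), linked(b,b), linked(e,a), marked(b), marked(e), ready(b,b), ready(e,e)}
4. drop(b,b)  →  {at(a,e), at(b,b), at(b,e), at(e,b), linked(e,a), marked(e), ready(b,b), ready(e,e)}

drop(b,e); grab(e,b); flip(b,b); drop(b,b)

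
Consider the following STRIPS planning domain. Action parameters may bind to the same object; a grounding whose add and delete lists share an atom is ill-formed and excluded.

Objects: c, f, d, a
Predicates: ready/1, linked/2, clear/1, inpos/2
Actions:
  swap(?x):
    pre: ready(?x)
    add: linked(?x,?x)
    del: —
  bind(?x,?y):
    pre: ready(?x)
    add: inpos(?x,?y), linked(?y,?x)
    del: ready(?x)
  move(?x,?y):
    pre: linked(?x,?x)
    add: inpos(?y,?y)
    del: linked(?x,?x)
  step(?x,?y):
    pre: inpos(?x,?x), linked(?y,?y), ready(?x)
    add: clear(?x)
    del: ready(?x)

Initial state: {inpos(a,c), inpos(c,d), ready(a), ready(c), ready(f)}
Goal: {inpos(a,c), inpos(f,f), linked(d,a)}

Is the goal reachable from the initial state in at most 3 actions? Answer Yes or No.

Yes

1. bind(f,f)  →  {inpos(a,c), inpos(c,d), inpos(f,f), linked(f,f), ready(a), ready(c)}
2. bind(a,d)  →  {inpos(a,c), inpos(a,d), inpos(c,d), inpos(f,f), linked(d,a), linked(f,f), ready(c)}
optimal plan length = 2; 2 ≤ 3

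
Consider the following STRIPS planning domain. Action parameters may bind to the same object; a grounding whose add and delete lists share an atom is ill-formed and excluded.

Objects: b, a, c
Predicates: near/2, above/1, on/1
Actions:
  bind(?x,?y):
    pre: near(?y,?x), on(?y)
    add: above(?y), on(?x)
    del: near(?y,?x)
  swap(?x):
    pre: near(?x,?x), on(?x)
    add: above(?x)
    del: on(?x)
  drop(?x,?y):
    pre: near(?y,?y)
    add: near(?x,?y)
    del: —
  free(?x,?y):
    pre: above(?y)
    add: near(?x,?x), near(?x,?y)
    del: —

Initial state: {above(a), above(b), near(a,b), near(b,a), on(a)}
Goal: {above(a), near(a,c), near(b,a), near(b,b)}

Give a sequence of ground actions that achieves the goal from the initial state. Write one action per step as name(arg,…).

free(b,b); free(c,b); drop(a,c)

1. free(b,b)  →  {above(a), above(b), near(a,b), near(b,a), near(b,b), on(a)}
2. free(c,b)  →  {above(a), above(b), near(a,b), near(b,a), near(b,b), near(c,b), near(c,c), on(a)}
3. drop(a,c)  →  {above(a), above(b), near(a,b), near(a,c), near(b,a), near(b,b), near(c,b), near(c,c), on(a)}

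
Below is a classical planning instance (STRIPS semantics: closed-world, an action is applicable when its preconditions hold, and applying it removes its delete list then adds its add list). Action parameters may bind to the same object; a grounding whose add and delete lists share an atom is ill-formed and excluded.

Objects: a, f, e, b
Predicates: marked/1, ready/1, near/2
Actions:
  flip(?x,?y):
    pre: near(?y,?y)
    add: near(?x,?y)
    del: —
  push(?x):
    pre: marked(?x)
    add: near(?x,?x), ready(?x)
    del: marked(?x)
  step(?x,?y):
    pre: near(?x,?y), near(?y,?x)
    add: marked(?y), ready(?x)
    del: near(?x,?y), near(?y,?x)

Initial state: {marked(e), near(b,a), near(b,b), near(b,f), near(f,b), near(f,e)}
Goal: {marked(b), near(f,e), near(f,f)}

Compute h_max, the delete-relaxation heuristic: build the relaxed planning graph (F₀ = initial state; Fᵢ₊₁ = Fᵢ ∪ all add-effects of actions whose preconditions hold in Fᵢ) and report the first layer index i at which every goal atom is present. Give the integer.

2

F0 = init (6 atoms)
F1 = F0 ∪ {marked(b), marked(f), near(a,b), near(e,b), near(e,e), ready(b), ready(e), ready(f)}  (14 atoms)
F2 = F1 ∪ {marked(a), near(a,e), near(b,e), near(f,f), ready(a)}  (19 atoms)
goal ⊆ F2  ⇒  h_max = 2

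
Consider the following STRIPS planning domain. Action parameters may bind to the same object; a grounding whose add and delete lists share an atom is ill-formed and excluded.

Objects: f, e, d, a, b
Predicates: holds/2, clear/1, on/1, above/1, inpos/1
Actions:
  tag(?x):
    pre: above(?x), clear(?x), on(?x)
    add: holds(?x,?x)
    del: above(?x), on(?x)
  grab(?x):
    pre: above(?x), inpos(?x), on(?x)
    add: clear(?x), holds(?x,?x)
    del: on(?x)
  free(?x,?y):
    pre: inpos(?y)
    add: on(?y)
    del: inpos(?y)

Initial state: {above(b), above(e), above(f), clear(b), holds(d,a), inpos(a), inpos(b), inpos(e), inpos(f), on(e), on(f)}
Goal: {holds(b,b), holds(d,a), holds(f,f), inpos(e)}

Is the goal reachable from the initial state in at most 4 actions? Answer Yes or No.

Yes

1. grab(f)  →  {above(b), above(e), above(f), clear(b), clear(f), holds(d,a), holds(f,f), inpos(a), inpos(b), inpos(e), inpos(f), on(e)}
2. free(f,b)  →  {above(b), above(e), above(f), clear(b), clear(f), holds(d,a), holds(f,f), inpos(a), inpos(e), inpos(f), on(b), on(e)}
3. tag(b)  →  {above(e), above(f), clear(b), clear(f), holds(b,b), holds(d,a), holds(f,f), inpos(a), inpos(e), inpos(f), on(e)}
optimal plan length = 3; 3 ≤ 4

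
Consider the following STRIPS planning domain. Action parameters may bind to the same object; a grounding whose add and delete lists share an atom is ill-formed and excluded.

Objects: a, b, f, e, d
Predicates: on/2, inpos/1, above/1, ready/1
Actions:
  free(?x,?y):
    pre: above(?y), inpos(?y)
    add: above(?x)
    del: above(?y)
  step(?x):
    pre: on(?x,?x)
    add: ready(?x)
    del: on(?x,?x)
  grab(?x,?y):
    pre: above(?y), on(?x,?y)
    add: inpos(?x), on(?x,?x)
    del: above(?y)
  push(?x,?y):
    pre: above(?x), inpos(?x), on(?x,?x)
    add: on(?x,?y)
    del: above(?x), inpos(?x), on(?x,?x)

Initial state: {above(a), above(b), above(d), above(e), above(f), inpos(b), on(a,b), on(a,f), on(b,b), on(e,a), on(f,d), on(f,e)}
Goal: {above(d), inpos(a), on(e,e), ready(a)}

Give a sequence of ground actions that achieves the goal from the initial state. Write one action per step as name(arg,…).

1. grab(a,b)  →  {above(a), above(d), above(e), above(f), inpos(a), inpos(b), on(a,a), on(a,b), on(a,f), on(b,b), on(e,a), on(f,d), on(f,e)}
2. step(a)  →  {above(a), above(d), above(e), above(f), inpos(a), inpos(b), on(a,b), on(a,f), on(b,b), on(e,a), on(f,d), on(f,e), ready(a)}
3. grab(e,a)  →  {above(d), above(e), above(f), inpos(a), inpos(b), inpos(e), on(a,b), on(a,f), on(b,b), on(e,a), on(e,e), on(f,d), on(f,e), ready(a)}

grab(a,b); step(a); grab(e,a)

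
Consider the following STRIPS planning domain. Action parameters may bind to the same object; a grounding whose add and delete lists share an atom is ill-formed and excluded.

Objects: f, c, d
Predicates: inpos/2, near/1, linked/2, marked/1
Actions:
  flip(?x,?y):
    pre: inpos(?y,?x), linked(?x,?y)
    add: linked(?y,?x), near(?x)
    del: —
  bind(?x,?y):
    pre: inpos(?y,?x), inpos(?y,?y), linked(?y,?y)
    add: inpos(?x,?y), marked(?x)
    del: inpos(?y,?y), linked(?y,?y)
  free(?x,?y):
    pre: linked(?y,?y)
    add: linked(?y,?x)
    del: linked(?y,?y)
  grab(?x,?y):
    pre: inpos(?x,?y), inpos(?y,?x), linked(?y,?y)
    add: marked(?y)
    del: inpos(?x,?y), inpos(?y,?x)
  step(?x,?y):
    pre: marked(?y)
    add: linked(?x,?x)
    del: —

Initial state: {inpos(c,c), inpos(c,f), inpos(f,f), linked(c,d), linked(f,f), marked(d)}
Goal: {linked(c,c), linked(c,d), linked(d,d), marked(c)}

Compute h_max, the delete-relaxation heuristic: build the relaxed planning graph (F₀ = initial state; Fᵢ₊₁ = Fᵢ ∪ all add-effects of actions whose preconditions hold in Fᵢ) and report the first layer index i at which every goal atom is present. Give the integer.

F0 = init (6 atoms)
F1 = F0 ∪ {linked(c,c), linked(d,d), linked(f,c), linked(f,d), marked(f), near(f)}  (12 atoms)
F2 = F1 ∪ {inpos(f,c), linked(c,f), linked(d,c), linked(d,f), marked(c), near(c)}  (18 atoms)
goal ⊆ F2  ⇒  h_max = 2

2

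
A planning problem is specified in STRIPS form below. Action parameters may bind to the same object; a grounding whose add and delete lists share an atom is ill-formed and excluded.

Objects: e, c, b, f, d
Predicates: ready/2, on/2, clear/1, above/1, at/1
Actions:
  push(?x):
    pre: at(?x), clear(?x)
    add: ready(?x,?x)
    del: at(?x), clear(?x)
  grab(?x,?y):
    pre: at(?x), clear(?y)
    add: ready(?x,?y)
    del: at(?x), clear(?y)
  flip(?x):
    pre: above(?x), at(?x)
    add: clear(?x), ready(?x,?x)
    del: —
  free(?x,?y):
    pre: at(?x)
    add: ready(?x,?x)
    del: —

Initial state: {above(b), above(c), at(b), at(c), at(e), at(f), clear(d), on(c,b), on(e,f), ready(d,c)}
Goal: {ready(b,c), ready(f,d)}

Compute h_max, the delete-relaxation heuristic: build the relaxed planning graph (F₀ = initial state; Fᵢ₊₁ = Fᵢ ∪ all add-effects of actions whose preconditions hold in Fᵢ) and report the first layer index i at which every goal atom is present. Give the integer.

F0 = init (10 atoms)
F1 = F0 ∪ {clear(b), clear(c), ready(b,b), ready(b,d), ready(c,c), ready(c,d), ready(e,d), ready(e,e), ready(f,d), ready(f,f)}  (20 atoms)
F2 = F1 ∪ {ready(b,c), ready(c,b), ready(e,b), ready(e,c), ready(f,b), ready(f,c)}  (26 atoms)
goal ⊆ F2  ⇒  h_max = 2

2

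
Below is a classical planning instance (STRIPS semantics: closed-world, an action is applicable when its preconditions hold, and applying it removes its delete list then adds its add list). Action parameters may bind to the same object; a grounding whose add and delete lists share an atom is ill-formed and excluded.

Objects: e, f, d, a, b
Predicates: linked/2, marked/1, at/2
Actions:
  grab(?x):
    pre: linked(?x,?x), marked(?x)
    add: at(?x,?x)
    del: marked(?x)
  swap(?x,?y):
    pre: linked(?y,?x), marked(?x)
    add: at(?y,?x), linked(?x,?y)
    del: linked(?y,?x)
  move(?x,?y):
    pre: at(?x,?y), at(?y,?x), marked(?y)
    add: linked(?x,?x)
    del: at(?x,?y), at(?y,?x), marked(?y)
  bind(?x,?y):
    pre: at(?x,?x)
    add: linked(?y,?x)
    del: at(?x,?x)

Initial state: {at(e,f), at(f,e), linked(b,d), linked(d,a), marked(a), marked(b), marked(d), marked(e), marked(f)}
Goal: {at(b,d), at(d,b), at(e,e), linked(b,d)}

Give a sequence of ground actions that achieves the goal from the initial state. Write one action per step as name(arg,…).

1. swap(d,b)  →  {at(b,d), at(e,f), at(f,e), linked(d,a), linked(d,b), marked(a), marked(b), marked(d), marked(e), marked(f)}
2. swap(b,d)  →  {at(b,d), at(d,b), at(e,f), at(f,e), linked(b,d), linked(d,a), marked(a), marked(b), marked(d), marked(e), marked(f)}
3. move(e,f)  →  {at(b,d), at(d,b), linked(b,d), linked(d,a), linked(e,e), marked(a), marked(b), marked(d), marked(e)}
4. grab(e)  →  {at(b,d), at(d,b), at(e,e), linked(b,d), linked(d,a), linked(e,e), marked(a), marked(b), marked(d)}

swap(d,b); swap(b,d); move(e,f); grab(e)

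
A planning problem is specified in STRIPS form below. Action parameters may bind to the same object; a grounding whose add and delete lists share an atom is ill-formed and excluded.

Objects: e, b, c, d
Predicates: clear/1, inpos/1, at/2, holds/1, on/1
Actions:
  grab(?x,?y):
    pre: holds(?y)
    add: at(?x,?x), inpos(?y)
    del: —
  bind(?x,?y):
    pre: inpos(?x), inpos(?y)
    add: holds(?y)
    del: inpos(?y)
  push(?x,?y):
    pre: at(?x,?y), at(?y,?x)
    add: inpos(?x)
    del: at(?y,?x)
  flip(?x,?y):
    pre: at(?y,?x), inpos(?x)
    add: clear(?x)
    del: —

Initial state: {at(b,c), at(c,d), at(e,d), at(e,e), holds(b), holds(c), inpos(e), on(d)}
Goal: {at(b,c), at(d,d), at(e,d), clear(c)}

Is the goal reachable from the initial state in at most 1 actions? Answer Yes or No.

1. grab(d,c)  →  {at(b,c), at(c,d), at(d,d), at(e,d), at(e,e), holds(b), holds(c), inpos(c), inpos(e), on(d)}
2. flip(c,b)  →  {at(b,c), at(c,d), at(d,d), at(e,d), at(e,e), clear(c), holds(b), holds(c), inpos(c), inpos(e), on(d)}
optimal plan length = 2; 2 > 1

No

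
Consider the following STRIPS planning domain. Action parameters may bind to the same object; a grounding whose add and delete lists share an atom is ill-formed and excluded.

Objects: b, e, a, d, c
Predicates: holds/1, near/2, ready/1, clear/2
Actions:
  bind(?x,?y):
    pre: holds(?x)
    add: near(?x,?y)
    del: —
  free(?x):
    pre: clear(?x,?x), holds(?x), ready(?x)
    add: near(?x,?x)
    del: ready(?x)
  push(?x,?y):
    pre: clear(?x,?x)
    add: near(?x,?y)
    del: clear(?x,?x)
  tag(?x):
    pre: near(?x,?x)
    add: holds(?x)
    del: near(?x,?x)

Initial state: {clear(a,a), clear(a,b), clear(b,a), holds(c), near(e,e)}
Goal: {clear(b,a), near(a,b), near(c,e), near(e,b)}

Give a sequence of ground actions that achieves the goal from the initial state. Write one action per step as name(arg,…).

bind(c,e); push(a,b); tag(e); bind(e,b)

1. bind(c,e)  →  {clear(a,a), clear(a,b), clear(b,a), holds(c), near(c,e), near(e,e)}
2. push(a,b)  →  {clear(a,b), clear(b,a), holds(c), near(a,b), near(c,e), near(e,e)}
3. tag(e)  →  {clear(a,b), clear(b,a), holds(c), holds(e), near(a,b), near(c,e)}
4. bind(e,b)  →  {clear(a,b), clear(b,a), holds(c), holds(e), near(a,b), near(c,e), near(e,b)}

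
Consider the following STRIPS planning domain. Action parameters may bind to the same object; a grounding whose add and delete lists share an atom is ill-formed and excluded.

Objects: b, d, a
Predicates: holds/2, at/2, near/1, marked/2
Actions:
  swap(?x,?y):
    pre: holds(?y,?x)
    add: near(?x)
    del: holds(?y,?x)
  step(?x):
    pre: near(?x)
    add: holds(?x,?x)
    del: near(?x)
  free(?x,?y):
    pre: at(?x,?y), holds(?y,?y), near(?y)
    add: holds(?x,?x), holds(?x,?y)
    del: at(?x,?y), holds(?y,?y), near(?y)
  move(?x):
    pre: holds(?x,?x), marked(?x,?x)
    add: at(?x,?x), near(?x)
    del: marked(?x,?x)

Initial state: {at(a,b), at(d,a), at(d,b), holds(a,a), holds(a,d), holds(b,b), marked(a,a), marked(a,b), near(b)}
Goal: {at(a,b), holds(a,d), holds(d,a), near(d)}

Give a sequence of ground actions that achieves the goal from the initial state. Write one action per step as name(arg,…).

move(a); free(d,a); swap(d,d)

1. move(a)  →  {at(a,a), at(a,b), at(d,a), at(d,b), holds(a,a), holds(a,d), holds(b,b), marked(a,b), near(a), near(b)}
2. free(d,a)  →  {at(a,a), at(a,b), at(d,b), holds(a,d), holds(b,b), holds(d,a), holds(d,d), marked(a,b), near(b)}
3. swap(d,d)  →  {at(a,a), at(a,b), at(d,b), holds(a,d), holds(b,b), holds(d,a), marked(a,b), near(b), near(d)}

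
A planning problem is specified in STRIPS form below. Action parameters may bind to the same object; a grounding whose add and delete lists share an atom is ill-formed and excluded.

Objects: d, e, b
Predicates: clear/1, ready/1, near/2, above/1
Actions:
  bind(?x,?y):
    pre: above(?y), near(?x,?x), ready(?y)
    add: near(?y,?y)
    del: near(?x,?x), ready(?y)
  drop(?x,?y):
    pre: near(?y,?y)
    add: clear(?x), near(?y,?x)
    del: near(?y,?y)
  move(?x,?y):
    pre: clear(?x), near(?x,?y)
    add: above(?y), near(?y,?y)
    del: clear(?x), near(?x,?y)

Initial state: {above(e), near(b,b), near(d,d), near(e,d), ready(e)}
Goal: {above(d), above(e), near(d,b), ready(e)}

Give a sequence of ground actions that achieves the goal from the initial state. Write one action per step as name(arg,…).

drop(d,b); drop(b,d); move(b,d)

1. drop(d,b)  →  {above(e), clear(d), near(b,d), near(d,d), near(e,d), ready(e)}
2. drop(b,d)  →  {above(e), clear(b), clear(d), near(b,d), near(d,b), near(e,d), ready(e)}
3. move(b,d)  →  {above(d), above(e), clear(d), near(d,b), near(d,d), near(e,d), ready(e)}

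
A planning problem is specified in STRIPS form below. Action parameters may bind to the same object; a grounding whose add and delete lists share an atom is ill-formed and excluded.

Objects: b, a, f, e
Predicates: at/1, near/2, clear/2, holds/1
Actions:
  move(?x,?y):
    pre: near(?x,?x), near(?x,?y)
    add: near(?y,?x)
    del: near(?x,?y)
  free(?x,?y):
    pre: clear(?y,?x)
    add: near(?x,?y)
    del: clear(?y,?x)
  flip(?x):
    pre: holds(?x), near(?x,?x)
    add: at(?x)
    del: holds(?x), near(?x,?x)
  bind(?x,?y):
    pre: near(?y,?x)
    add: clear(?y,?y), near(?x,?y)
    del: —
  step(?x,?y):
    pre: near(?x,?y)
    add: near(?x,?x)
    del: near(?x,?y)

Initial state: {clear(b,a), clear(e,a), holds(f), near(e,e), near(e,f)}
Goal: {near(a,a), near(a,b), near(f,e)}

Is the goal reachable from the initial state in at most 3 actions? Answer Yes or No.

1. move(e,f)  →  {clear(b,a), clear(e,a), holds(f), near(e,e), near(f,e)}
2. free(a,b)  →  {clear(e,a), holds(f), near(a,b), near(e,e), near(f,e)}
3. free(a,e)  →  {holds(f), near(a,b), near(a,e), near(e,e), near(f,e)}
4. step(a,e)  →  {holds(f), near(a,a), near(a,b), near(e,e), near(f,e)}
optimal plan length = 4; 4 > 3

No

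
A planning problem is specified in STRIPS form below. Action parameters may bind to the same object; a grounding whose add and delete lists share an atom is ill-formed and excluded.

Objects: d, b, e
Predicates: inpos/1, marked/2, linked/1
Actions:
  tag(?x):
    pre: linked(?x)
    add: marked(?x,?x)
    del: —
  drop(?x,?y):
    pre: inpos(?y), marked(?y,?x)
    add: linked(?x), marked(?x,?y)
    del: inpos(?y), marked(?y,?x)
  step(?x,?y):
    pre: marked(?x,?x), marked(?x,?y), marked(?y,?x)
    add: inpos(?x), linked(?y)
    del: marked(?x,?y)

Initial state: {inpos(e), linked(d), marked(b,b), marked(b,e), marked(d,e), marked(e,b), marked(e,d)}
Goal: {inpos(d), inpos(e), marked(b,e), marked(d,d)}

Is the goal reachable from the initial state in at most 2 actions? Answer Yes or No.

Yes

1. tag(d)  →  {inpos(e), linked(d), marked(b,b), marked(b,e), marked(d,d), marked(d,e), marked(e,b), marked(e,d)}
2. step(d,e)  →  {inpos(d), inpos(e), linked(d), linked(e), marked(b,b), marked(b,e), marked(d,d), marked(e,b), marked(e,d)}
optimal plan length = 2; 2 ≤ 2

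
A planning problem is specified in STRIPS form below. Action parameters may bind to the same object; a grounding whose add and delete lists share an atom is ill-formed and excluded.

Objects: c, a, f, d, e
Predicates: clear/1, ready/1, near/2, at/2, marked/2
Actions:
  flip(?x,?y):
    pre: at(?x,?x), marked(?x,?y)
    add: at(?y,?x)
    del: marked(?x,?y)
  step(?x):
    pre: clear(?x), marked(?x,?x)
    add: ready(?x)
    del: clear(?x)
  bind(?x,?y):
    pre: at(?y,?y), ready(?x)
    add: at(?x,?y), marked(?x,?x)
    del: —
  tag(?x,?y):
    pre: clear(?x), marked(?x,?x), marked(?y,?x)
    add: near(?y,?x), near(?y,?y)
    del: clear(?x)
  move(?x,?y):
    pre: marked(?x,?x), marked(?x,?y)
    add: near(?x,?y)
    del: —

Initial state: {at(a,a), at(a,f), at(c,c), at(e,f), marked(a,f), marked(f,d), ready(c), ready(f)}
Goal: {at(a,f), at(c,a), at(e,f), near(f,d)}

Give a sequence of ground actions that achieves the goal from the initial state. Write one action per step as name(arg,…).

bind(c,a); bind(f,c); move(f,d)

1. bind(c,a)  →  {at(a,a), at(a,f), at(c,a), at(c,c), at(e,f), marked(a,f), marked(c,c), marked(f,d), ready(c), ready(f)}
2. bind(f,c)  →  {at(a,a), at(a,f), at(c,a), at(c,c), at(e,f), at(f,c), marked(a,f), marked(c,c), marked(f,d), marked(f,f), ready(c), ready(f)}
3. move(f,d)  →  {at(a,a), at(a,f), at(c,a), at(c,c), at(e,f), at(f,c), marked(a,f), marked(c,c), marked(f,d), marked(f,f), near(f,d), ready(c), ready(f)}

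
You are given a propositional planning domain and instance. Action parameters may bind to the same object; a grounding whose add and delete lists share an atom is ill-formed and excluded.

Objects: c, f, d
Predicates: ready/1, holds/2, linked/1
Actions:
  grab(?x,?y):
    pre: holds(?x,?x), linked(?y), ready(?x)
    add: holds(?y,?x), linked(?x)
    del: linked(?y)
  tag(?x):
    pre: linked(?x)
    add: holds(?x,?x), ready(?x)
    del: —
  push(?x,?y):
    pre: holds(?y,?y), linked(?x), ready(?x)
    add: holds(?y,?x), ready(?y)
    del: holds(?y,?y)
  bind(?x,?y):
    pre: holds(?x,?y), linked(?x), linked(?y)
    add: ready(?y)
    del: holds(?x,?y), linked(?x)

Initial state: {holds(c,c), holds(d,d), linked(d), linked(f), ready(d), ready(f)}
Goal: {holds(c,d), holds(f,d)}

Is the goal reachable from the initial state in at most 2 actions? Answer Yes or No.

1. grab(d,f)  →  {holds(c,c), holds(d,d), holds(f,d), linked(d), ready(d), ready(f)}
2. push(d,c)  →  {holds(c,d), holds(d,d), holds(f,d), linked(d), ready(c), ready(d), ready(f)}
optimal plan length = 2; 2 ≤ 2

Yes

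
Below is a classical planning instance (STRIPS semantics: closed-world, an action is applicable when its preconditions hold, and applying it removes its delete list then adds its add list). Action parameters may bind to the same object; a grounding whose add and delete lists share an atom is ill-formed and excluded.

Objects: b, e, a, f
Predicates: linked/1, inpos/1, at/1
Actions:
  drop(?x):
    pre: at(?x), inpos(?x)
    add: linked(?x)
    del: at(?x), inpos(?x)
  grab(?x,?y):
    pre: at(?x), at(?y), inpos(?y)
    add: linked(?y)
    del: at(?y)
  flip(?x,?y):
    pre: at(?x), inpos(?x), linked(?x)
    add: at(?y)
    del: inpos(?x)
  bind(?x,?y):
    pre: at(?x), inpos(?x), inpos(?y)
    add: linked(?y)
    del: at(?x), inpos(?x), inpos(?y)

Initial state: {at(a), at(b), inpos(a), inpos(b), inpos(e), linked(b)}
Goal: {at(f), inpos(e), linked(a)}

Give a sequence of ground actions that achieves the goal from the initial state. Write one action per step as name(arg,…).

1. drop(a)  →  {at(b), inpos(b), inpos(e), linked(a), linked(b)}
2. flip(b,f)  →  {at(b), at(f), inpos(e), linked(a), linked(b)}

drop(a); flip(b,f)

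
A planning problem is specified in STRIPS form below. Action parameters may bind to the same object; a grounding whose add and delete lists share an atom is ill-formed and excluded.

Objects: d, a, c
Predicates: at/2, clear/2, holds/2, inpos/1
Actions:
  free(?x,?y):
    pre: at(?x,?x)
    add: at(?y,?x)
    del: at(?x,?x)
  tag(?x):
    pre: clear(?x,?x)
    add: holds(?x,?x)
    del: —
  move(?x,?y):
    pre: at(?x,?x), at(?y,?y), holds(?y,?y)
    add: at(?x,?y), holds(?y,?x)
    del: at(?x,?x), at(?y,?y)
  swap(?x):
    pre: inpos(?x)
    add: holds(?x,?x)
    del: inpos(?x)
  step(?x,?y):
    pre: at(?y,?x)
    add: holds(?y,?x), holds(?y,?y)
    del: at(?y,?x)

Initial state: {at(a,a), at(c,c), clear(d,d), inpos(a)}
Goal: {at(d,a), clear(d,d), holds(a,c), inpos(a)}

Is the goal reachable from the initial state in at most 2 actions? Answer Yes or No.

1. free(a,d)  →  {at(c,c), at(d,a), clear(d,d), inpos(a)}
2. free(c,a)  →  {at(a,c), at(d,a), clear(d,d), inpos(a)}
3. step(c,a)  →  {at(d,a), clear(d,d), holds(a,a), holds(a,c), inpos(a)}
optimal plan length = 3; 3 > 2

No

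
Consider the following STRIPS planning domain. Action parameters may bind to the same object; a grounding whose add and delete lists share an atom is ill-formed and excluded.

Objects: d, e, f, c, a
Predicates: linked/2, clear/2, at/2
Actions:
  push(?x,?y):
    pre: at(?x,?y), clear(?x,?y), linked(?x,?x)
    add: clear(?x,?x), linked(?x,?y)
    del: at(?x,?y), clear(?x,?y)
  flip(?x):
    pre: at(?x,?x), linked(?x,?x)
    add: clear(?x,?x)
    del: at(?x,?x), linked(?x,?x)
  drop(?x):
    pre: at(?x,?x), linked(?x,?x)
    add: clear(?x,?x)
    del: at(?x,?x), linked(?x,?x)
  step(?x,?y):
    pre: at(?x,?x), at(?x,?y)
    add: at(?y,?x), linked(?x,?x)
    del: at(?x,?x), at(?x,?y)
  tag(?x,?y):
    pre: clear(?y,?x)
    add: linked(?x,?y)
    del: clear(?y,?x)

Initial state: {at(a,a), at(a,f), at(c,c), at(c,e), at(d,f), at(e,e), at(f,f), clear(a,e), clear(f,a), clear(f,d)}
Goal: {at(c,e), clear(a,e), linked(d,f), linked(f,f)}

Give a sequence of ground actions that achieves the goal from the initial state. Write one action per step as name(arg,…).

1. step(a,f)  →  {at(c,c), at(c,e), at(d,f), at(e,e), at(f,a), at(f,f), clear(a,e), clear(f,a), clear(f,d), linked(a,a)}
2. step(f,a)  →  {at(a,f), at(c,c), at(c,e), at(d,f), at(e,e), clear(a,e), clear(f,a), clear(f,d), linked(a,a), linked(f,f)}
3. tag(d,f)  →  {at(a,f), at(c,c), at(c,e), at(d,f), at(e,e), clear(a,e), clear(f,a), linked(a,a), linked(d,f), linked(f,f)}

step(a,f); step(f,a); tag(d,f)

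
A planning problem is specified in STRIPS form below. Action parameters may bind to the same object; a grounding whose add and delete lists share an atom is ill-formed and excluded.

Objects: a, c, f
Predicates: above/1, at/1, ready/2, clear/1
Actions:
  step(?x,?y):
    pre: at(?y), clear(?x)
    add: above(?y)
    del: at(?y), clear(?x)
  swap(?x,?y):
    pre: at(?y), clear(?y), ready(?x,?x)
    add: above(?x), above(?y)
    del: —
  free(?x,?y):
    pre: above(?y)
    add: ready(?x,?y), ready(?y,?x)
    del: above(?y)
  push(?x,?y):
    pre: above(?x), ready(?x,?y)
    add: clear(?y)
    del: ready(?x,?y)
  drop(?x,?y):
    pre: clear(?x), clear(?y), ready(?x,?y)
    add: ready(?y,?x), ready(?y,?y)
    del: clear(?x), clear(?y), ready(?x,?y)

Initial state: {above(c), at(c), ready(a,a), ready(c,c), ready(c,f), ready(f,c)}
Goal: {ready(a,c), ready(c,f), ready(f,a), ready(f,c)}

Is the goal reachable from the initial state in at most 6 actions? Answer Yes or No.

Yes

1. push(c,c)  →  {above(c), at(c), clear(c), ready(a,a), ready(c,f), ready(f,c)}
2. swap(a,c)  →  {above(a), above(c), at(c), clear(c), ready(a,a), ready(c,f), ready(f,c)}
3. free(a,c)  →  {above(a), at(c), clear(c), ready(a,a), ready(a,c), ready(c,a), ready(c,f), ready(f,c)}
4. free(f,a)  →  {at(c), clear(c), ready(a,a), ready(a,c), ready(a,f), ready(c,a), ready(c,f), ready(f,a), ready(f,c)}
optimal plan length = 4; 4 ≤ 6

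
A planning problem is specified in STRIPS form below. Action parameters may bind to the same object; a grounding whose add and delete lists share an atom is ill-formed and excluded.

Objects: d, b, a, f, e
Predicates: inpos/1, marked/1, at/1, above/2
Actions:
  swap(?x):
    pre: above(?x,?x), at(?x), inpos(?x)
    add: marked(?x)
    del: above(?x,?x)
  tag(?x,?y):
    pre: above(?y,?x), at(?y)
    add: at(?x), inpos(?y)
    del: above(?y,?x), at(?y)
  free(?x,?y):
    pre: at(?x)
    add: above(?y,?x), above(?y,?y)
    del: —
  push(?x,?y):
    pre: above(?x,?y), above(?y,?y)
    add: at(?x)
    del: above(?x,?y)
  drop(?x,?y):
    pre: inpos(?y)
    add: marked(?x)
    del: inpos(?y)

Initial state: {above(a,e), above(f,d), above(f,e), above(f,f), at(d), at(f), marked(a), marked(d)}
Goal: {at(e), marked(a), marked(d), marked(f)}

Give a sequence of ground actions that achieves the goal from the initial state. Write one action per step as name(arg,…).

tag(e,f); drop(f,f)

1. tag(e,f)  →  {above(a,e), above(f,d), above(f,f), at(d), at(e), inpos(f), marked(a), marked(d)}
2. drop(f,f)  →  {above(a,e), above(f,d), above(f,f), at(d), at(e), marked(a), marked(d), marked(f)}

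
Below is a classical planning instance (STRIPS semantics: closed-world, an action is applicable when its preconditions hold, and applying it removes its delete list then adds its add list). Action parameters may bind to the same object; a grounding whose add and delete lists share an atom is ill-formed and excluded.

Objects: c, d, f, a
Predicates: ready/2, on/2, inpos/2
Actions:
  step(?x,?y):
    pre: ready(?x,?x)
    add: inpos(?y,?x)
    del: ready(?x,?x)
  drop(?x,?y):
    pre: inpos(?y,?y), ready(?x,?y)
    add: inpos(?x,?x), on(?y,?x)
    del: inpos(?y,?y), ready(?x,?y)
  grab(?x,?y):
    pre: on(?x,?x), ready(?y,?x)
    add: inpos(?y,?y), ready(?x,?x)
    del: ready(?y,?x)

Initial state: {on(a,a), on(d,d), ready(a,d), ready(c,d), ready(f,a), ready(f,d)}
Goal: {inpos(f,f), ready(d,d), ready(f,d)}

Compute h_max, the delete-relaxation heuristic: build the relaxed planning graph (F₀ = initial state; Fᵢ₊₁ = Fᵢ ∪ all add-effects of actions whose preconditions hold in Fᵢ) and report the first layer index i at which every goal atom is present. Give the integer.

F0 = init (6 atoms)
F1 = F0 ∪ {inpos(a,a), inpos(c,c), inpos(f,f), ready(a,a), ready(d,d)}  (11 atoms)
goal ⊆ F1  ⇒  h_max = 1

1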